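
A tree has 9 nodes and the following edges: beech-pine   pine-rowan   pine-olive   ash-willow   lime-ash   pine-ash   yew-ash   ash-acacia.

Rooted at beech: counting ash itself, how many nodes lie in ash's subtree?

The subtree rooted at ash contains: ash, willow, yew, acacia, lime — 5 nodes.

5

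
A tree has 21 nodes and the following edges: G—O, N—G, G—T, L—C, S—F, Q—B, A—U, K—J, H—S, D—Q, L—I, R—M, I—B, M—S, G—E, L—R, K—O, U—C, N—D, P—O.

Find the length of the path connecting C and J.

10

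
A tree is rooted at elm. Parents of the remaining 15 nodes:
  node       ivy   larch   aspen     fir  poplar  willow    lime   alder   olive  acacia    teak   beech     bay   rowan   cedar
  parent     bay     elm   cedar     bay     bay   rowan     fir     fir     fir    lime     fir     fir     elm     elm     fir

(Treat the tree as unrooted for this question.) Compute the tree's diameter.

A longest path is aspen-cedar-fir-bay-elm-rowan-willow, with 6 edges.

6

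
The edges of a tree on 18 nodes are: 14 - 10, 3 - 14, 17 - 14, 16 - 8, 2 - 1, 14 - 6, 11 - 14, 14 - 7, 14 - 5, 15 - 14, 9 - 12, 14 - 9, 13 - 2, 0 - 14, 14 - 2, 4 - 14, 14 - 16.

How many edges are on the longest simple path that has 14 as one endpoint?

A farthest node from 14 is 1 (13, 12, 8 also at distance 2).
The path 14–2–1 has 2 edges.

2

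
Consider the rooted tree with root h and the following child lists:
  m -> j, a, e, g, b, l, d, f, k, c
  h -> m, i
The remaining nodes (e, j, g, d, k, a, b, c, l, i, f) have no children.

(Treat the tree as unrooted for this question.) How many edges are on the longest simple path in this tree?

A longest path is i-h-m-k, with 3 edges.

3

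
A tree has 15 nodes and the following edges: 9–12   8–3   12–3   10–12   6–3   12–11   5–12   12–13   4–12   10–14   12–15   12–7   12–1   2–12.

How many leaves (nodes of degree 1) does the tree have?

12

The leaves are 1, 2, 4, 5, 6, 7, 8, 9, 11, 13, 14, 15.
That is 12 leaves.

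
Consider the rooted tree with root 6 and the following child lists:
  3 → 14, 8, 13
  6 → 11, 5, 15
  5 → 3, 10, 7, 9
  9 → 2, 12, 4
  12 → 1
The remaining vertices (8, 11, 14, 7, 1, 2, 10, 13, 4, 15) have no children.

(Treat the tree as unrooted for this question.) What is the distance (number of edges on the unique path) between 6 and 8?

Walking from 6: 6–5–3–8. Length 3.

3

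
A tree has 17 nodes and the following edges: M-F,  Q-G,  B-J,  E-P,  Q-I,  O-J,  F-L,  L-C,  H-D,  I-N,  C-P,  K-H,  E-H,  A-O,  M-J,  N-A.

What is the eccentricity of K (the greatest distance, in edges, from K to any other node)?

Distances from K peak at 14, attained at G.
K–H–E–P–C–L–F–M–J–O–A–N–I–Q–G

14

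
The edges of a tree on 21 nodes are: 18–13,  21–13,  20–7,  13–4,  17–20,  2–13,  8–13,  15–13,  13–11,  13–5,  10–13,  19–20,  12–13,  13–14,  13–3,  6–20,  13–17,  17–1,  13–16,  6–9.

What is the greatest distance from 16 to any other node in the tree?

5

The node farthest from 16 is 9, via 16–13–17–20–6–9 — 5 edges.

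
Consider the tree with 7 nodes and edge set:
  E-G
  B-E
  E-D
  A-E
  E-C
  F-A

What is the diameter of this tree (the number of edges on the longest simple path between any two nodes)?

A longest path is F-A-E-B, with 3 edges.

3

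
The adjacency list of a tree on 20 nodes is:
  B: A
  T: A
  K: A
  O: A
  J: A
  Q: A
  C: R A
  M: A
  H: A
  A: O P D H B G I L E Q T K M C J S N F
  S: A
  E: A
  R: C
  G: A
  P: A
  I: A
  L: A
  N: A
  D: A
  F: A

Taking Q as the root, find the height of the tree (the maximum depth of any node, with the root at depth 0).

A deepest node is R, reached by Q–A–C–R.
That path has 3 edges, so the height is 3.

3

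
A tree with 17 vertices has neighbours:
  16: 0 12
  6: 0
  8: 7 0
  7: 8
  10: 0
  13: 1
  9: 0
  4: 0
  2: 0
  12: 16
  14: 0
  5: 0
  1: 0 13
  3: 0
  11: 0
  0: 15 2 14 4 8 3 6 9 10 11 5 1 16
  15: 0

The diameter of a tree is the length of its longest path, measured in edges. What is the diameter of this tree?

BFS from 7 reaches 12 last, at distance 4; BFS from 12 confirms no node is farther.
Path: 7–8–0–16–12.

4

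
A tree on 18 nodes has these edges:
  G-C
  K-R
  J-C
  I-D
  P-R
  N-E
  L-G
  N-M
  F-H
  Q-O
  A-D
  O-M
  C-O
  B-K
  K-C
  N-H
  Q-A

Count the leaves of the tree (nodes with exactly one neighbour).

7

The leaves are B, E, F, I, J, L, P.
That is 7 leaves.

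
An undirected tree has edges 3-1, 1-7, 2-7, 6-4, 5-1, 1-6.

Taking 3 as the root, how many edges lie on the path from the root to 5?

2

Climbing from 5 to the root: 5 – 1 – 3. That's 2 steps.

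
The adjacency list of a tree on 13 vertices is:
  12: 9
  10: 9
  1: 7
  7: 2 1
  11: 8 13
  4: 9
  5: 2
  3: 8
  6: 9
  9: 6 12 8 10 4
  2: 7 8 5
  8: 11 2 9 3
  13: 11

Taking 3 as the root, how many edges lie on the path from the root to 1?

Climbing from 1 to the root: 1–7–2–8–3. That's 4 steps.

4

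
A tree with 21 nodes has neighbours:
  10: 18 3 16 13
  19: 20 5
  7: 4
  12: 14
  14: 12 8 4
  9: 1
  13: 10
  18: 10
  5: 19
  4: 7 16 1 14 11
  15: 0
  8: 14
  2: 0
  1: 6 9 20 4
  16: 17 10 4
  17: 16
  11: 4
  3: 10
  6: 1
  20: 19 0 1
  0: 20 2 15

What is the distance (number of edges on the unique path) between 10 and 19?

Walking from 10: 10 - 16 - 4 - 1 - 20 - 19. Length 5.

5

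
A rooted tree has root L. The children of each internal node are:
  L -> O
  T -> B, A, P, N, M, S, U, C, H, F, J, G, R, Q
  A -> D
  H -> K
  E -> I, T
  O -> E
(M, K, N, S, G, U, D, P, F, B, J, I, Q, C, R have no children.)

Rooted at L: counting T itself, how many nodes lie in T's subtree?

Descendants of T (including itself): T, F, P, C, J, G, H, M, A, R, Q, N, S, U, B, K, D. That's 17.

17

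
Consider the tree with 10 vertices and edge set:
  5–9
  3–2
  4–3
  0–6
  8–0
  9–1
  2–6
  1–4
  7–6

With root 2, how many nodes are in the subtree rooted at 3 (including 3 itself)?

5

The subtree rooted at 3 contains: 3, 4, 1, 9, 5 — 5 nodes.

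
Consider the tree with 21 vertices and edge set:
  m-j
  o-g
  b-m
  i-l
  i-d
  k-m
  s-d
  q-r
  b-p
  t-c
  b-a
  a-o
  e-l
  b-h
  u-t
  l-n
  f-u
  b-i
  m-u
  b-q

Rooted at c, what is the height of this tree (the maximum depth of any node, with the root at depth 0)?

A deepest node is g, reached by c – t – u – m – b – a – o – g.
That path has 7 edges, so the height is 7.

7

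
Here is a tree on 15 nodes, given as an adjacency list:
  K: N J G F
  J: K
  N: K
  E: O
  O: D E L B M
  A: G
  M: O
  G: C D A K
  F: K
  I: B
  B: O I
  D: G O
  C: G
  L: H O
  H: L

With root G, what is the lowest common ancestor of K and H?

K's ancestor chain is K, G and H's is H, L, O, D, G; they first meet at G.

G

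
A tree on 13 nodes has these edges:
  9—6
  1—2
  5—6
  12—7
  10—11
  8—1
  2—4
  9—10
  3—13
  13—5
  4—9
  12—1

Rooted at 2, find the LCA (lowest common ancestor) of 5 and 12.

2

5's ancestor chain is 5, 6, 9, 4, 2 and 12's is 12, 1, 2; they first meet at 2.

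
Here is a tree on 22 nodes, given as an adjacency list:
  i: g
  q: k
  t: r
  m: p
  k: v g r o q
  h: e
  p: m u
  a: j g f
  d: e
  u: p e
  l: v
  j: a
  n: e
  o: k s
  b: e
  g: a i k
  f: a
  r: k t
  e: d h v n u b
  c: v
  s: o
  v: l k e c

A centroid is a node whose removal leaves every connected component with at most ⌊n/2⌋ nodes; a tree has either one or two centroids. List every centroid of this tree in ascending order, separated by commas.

k, v

Removing v splits the tree into components of sizes 11, 8, 1, 1; the largest is 11 ≤ ⌊22/2⌋ = 11.
Its neighbour k also leaves a largest component of size 11, so both are centroids.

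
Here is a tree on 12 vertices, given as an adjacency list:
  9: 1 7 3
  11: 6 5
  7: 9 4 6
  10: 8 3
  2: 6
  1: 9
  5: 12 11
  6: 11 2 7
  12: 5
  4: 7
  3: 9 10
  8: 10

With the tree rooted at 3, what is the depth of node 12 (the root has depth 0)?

Climbing from 12 to the root: 12 → 5 → 11 → 6 → 7 → 9 → 3. That's 6 steps.

6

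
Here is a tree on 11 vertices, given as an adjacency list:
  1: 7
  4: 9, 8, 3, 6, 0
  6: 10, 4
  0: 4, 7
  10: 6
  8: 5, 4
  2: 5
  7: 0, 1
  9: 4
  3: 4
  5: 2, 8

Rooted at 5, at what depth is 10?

4

5 → 8 → 4 → 6 → 10 — 4 edges.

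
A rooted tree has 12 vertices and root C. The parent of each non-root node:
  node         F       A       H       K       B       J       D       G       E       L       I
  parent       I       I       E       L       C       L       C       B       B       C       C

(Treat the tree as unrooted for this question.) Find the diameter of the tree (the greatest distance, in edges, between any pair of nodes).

5

Starting from H, a farthest node is A at distance 5.
One longest path: H – E – B – C – I – A.
So the diameter is 5.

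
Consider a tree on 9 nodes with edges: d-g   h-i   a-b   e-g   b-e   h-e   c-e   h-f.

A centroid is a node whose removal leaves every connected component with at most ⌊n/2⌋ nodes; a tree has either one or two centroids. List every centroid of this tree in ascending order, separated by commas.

e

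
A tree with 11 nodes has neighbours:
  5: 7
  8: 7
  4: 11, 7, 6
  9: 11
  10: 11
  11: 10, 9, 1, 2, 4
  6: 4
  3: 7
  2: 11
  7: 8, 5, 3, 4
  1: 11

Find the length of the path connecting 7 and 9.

The path is 7–4–11–9, which has 3 edges.

3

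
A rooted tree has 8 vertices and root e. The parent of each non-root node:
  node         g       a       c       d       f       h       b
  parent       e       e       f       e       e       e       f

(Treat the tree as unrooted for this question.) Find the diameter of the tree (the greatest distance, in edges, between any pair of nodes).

Starting from c, a farthest node is d at distance 3.
One longest path: c-f-e-d.
So the diameter is 3.

3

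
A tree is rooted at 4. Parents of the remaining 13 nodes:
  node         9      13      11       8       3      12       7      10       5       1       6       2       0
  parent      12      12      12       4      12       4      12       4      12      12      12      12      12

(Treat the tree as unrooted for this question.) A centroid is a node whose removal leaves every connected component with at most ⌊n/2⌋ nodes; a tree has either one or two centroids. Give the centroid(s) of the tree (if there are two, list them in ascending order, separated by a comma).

Removing 12 splits the tree into components of sizes 3, 1, 1, 1, 1, 1, 1, 1, 1, 1, 1; the largest is 3 ≤ ⌊14/2⌋ = 7.
Every other node leaves some component of size > 7, so the centroid is unique.

12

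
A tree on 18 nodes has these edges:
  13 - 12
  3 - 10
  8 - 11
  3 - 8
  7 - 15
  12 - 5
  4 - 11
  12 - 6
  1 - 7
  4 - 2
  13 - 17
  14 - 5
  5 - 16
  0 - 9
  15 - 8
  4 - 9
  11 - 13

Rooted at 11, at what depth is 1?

4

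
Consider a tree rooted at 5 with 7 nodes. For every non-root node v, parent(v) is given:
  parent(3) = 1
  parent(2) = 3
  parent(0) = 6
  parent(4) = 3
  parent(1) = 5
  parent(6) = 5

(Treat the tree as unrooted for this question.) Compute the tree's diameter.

Starting from 2, a farthest node is 0 at distance 5.
One longest path: 2-3-1-5-6-0.
So the diameter is 5.

5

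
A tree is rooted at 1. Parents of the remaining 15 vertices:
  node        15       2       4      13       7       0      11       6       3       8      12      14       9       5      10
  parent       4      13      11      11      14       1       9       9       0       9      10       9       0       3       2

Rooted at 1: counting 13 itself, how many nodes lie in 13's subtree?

4

13's subtree: {13, 2, 10, 12}, size 4.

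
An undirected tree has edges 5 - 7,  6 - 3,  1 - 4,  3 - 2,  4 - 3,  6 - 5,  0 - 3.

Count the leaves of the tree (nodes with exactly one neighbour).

Degree-1 nodes: 0, 1, 2, 7 — 4 of them.

4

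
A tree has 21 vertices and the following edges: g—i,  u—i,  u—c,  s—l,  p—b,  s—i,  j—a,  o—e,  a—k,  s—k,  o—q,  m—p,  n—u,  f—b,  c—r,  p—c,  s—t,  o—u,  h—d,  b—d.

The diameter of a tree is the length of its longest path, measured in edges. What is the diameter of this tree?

10

A longest path is h – d – b – p – c – u – i – s – k – a – j, with 10 edges.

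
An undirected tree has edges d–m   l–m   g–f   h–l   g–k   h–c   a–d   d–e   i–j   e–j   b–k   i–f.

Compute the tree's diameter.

11

A longest path is c - h - l - m - d - e - j - i - f - g - k - b, with 11 edges.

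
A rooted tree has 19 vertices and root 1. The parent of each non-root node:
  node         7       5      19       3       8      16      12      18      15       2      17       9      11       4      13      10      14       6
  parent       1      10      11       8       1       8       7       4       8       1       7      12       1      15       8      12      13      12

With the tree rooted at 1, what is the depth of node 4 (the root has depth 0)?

Path from 1 to 4: 1–8–15–4, which has 3 edges.

3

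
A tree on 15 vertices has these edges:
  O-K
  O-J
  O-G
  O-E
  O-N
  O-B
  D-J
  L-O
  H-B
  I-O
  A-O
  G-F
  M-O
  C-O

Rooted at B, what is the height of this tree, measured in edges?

D sits deepest: B → O → J → D — 3 edges from the root.

3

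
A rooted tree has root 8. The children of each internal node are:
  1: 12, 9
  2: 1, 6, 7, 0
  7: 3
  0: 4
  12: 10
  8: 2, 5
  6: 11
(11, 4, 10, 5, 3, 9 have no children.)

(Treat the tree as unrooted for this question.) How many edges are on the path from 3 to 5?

3–7–2–8–5: 4 edges.

4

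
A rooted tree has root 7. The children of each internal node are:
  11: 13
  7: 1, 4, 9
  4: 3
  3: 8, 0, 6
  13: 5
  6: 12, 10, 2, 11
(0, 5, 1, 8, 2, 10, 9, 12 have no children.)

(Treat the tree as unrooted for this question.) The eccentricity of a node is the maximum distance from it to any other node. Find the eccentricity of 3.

Distances from 3 peak at 4, attained at 5.
3-6-11-13-5

4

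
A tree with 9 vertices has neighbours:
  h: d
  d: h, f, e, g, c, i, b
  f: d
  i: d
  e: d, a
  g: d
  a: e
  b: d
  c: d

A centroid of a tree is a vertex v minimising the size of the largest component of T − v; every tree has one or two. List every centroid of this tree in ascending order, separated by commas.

d

Removing d splits the tree into components of sizes 2, 1, 1, 1, 1, 1, 1; the largest is 2 ≤ ⌊9/2⌋ = 4.
No neighbour of d does as well, so d is the unique centroid.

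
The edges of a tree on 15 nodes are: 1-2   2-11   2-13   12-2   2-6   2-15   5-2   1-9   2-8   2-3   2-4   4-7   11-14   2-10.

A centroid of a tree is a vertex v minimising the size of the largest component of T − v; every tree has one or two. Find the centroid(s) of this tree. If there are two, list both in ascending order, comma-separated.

If 2 is removed the pieces have sizes 2, 2, 2, 1, 1, 1, 1, 1, 1, 1, 1, all ≤ ⌊15/2⌋ = 7.
Every other node leaves some component of size > 7, so the centroid is unique.

2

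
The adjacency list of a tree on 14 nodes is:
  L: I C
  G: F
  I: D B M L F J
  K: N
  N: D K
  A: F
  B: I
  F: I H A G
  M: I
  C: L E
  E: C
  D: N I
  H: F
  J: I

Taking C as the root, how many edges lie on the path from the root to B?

3

Path from C to B: C → L → I → B, which has 3 edges.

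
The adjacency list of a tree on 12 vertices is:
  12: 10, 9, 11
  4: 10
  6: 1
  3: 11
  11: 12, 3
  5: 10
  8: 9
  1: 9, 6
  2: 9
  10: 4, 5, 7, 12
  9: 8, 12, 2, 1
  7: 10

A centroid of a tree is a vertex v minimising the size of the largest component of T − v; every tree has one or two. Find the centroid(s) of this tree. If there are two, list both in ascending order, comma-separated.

Removing 12 splits the tree into components of sizes 5, 4, 2; the largest is 5 ≤ ⌊12/2⌋ = 6.
Every other node leaves some component of size > 6, so the centroid is unique.

12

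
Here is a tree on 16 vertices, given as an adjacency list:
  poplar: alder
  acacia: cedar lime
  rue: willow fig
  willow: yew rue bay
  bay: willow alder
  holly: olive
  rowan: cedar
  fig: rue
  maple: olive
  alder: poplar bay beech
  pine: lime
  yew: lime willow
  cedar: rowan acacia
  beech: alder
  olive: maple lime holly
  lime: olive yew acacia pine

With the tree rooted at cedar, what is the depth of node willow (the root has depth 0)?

4

Path from cedar to willow: cedar → acacia → lime → yew → willow, which has 4 edges.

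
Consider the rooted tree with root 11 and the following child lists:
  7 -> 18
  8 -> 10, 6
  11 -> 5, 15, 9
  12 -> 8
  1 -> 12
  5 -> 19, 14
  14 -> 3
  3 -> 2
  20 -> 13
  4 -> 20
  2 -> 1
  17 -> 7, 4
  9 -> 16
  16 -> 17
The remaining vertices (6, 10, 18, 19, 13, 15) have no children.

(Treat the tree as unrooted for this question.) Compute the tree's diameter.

Starting from 10, a farthest node is 13 at distance 14.
One longest path: 10-8-12-1-2-3-14-5-11-9-16-17-4-20-13.
So the diameter is 14.

14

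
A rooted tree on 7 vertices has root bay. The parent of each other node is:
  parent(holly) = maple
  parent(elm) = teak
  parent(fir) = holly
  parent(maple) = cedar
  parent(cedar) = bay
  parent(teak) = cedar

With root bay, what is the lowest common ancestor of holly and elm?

cedar

Ancestors of holly (toward the root): holly, maple, cedar, bay.
Ancestors of elm: elm, teak, cedar, bay.
The deepest node appearing in both lists is cedar.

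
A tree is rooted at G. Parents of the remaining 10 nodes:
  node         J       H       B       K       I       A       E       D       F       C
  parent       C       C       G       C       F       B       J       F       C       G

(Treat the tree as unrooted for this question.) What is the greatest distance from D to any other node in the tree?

5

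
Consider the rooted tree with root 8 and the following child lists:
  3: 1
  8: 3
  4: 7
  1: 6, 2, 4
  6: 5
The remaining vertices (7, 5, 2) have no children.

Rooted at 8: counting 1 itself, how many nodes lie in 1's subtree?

The subtree rooted at 1 contains: 1, 6, 2, 4, 5, 7 — 6 nodes.

6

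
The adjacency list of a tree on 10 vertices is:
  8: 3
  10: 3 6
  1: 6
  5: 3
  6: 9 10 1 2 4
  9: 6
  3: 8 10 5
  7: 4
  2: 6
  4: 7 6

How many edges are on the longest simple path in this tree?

5

A longest path is 8 - 3 - 10 - 6 - 4 - 7, with 5 edges.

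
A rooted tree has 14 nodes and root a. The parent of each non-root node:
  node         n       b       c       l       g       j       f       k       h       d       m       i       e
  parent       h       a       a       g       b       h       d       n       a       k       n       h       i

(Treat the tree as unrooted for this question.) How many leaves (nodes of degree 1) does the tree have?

Exactly 6 nodes have a single neighbour: c, e, f, j, l, m.

6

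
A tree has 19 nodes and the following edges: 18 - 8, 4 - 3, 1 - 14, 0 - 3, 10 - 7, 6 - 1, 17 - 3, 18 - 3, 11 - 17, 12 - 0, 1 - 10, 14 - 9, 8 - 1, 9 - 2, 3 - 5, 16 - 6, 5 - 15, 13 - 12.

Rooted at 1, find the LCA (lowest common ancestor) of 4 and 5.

3

4's ancestor chain is 4, 3, 18, 8, 1 and 5's is 5, 3, 18, 8, 1; they first meet at 3.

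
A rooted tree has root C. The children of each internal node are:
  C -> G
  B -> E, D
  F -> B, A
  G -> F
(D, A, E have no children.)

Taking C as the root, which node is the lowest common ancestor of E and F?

Ancestors of E (toward the root): E, B, F, G, C.
Ancestors of F: F, G, C.
The deepest node appearing in both lists is F.

F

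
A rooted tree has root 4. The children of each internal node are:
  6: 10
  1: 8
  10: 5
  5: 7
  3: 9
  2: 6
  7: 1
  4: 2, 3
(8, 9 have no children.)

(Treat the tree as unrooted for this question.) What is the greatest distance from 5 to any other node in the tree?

A farthest node from 5 is 9.
The path 5 – 10 – 6 – 2 – 4 – 3 – 9 has 6 edges.

6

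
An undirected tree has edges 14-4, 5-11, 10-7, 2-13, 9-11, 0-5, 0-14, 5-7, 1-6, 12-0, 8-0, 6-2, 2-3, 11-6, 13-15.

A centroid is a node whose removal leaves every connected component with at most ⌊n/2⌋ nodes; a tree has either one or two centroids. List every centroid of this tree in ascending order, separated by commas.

5, 11

Delete 11: the remaining components have sizes 8, 6, 1. Max 8 ≤ 8, so 11 is a centroid.
Its neighbour 5 also leaves a largest component of size 8, so both are centroids.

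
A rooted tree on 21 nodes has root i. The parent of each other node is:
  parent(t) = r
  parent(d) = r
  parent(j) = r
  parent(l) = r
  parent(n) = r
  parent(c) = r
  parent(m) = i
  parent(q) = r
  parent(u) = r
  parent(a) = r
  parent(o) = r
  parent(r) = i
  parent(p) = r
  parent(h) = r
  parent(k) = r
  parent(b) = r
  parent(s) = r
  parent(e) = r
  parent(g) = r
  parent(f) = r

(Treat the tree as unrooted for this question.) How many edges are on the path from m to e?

m–i–r–e: 3 edges.

3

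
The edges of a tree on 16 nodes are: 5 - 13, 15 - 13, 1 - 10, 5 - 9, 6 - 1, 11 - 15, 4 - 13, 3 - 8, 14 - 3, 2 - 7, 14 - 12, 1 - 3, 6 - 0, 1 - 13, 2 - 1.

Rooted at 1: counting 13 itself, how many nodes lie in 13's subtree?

6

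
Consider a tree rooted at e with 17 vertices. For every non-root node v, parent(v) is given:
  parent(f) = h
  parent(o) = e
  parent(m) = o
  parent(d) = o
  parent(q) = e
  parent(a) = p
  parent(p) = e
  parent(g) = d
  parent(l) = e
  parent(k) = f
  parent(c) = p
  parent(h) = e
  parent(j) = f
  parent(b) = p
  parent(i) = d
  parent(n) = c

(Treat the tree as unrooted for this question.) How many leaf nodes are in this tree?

10

Exactly 10 nodes have a single neighbour: a, b, g, i, j, k, l, m, n, q.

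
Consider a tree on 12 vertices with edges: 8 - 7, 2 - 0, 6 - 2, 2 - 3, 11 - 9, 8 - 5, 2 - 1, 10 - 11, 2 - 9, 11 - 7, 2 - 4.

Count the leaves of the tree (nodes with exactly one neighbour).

7

Degree-1 nodes: 0, 1, 3, 4, 5, 6, 10 — 7 of them.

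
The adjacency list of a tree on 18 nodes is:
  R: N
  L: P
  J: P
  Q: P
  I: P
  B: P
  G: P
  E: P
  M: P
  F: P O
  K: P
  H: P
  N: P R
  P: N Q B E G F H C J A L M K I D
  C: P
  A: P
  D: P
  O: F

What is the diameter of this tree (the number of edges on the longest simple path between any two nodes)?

BFS from R reaches O last, at distance 4; BFS from O confirms no node is farther.
Path: R–N–P–F–O.

4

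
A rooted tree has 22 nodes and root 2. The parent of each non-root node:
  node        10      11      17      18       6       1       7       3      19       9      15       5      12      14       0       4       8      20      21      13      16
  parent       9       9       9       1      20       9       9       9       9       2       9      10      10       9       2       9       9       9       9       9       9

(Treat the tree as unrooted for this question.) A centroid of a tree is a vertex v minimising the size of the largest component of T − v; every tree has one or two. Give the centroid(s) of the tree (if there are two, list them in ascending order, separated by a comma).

9

Removing 9 splits the tree into components of sizes 3, 2, 2, 2, 1, 1, 1, 1, 1, 1, 1, 1, 1, 1, 1, 1; the largest is 3 ≤ ⌊22/2⌋ = 11.
No neighbour of 9 does as well, so 9 is the unique centroid.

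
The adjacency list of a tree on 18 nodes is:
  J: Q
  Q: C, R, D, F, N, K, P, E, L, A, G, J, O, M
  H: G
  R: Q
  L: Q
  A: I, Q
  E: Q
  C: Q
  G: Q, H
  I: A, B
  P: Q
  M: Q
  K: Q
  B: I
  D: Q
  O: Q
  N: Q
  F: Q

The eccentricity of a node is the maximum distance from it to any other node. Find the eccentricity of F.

The node farthest from F is B, via F – Q – A – I – B — 4 edges.

4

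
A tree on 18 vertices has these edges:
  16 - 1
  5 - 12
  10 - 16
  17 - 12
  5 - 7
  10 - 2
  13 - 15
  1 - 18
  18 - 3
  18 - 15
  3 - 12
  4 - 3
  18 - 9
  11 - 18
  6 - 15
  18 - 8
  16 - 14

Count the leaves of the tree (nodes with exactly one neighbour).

10

Degree-1 nodes: 2, 4, 6, 7, 8, 9, 11, 13, 14, 17 — 10 of them.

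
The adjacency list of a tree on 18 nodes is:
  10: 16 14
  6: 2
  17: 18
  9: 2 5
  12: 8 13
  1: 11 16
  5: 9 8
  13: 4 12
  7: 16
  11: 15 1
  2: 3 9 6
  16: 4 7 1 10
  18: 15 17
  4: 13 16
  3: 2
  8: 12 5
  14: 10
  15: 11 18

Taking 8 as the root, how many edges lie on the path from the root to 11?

Path from 8 to 11: 8–12–13–4–16–1–11, which has 6 edges.

6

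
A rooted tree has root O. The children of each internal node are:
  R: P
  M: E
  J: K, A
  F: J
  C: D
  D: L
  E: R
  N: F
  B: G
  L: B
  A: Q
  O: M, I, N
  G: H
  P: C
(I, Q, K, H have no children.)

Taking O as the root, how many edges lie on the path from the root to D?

Path from O to D: O → M → E → R → P → C → D, which has 6 edges.

6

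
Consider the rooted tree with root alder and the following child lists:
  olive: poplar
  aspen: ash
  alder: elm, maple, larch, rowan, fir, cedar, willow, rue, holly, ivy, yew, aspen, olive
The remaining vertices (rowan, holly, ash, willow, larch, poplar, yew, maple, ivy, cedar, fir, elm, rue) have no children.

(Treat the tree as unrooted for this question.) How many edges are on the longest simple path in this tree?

A longest path is poplar – olive – alder – aspen – ash, with 4 edges.

4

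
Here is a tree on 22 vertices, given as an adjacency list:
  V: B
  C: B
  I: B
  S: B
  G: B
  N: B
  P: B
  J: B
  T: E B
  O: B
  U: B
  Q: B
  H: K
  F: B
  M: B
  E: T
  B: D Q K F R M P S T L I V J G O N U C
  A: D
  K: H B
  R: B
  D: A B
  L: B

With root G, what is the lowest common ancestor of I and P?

B

Path I→root: I B G; path P→root: P B G.
First common node: B.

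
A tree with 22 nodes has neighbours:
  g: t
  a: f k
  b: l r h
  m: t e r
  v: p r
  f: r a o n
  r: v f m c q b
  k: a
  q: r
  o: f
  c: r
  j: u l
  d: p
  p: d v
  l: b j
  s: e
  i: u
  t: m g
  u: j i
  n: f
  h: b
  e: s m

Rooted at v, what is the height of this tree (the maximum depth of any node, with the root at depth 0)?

i sits deepest: v-r-b-l-j-u-i — 6 edges from the root.

6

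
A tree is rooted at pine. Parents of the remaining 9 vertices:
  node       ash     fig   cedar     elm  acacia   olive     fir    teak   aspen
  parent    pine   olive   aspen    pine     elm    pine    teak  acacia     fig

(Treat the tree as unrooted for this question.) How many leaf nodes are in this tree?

Degree-1 nodes: ash, cedar, fir — 3 of them.

3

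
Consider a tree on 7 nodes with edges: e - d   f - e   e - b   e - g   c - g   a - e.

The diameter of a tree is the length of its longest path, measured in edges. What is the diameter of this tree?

3

A longest path is c - g - e - d, with 3 edges.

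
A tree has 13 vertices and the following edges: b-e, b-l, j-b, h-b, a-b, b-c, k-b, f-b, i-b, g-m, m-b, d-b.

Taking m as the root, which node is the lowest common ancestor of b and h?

b

b's ancestor chain is b, m and h's is h, b, m; they first meet at b.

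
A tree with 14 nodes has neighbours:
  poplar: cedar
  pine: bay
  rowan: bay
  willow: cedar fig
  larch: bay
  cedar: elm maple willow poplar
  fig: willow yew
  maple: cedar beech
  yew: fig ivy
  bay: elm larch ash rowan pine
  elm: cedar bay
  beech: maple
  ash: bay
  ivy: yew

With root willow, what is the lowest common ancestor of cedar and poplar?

cedar

cedar's ancestor chain is cedar, willow and poplar's is poplar, cedar, willow; they first meet at cedar.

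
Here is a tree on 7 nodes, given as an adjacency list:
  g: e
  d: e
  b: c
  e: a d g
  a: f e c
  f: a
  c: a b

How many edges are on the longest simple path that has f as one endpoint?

3

The node farthest from f is g (b, d also at distance 3), via f–a–e–g — 3 edges.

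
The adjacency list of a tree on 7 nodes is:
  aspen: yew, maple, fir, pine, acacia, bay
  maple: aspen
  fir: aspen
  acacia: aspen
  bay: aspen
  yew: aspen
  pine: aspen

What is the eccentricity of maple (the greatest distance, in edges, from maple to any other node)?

2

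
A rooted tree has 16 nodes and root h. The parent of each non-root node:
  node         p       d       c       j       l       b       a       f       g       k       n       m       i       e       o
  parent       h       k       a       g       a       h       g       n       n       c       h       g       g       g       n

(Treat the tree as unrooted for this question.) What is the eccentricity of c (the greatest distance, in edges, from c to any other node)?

5

Distances from c peak at 5, attained at p (b also at distance 5).
c-a-g-n-h-p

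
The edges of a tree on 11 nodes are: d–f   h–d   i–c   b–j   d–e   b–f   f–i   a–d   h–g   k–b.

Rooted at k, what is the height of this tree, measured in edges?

5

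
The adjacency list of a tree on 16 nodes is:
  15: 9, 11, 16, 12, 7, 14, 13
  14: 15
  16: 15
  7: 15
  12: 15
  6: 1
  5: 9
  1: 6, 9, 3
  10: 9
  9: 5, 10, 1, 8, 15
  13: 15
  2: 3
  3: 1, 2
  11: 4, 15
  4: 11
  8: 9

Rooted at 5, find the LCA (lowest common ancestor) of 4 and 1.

9

4's ancestor chain is 4, 11, 15, 9, 5 and 1's is 1, 9, 5; they first meet at 9.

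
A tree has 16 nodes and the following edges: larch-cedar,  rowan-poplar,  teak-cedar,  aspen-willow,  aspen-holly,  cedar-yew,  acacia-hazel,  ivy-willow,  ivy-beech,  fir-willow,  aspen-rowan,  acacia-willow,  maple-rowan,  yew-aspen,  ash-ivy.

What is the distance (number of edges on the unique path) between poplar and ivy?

The path is poplar - rowan - aspen - willow - ivy, which has 4 edges.

4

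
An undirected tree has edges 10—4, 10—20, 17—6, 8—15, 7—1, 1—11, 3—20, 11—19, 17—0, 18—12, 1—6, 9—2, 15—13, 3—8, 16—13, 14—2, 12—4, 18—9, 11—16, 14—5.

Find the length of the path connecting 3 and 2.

7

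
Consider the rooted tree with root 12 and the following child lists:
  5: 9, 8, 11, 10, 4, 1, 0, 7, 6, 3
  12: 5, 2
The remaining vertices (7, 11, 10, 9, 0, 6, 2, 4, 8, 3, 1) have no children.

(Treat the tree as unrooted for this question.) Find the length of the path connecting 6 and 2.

3

Walking from 6: 6 – 5 – 12 – 2. Length 3.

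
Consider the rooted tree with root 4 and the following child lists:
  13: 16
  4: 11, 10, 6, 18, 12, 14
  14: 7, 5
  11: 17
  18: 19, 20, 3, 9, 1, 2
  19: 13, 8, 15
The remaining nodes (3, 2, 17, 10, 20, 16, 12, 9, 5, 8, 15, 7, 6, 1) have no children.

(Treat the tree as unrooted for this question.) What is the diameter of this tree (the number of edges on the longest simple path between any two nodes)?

6

Starting from 16, a farthest node is 17 at distance 6.
One longest path: 16 – 13 – 19 – 18 – 4 – 11 – 17.
So the diameter is 6.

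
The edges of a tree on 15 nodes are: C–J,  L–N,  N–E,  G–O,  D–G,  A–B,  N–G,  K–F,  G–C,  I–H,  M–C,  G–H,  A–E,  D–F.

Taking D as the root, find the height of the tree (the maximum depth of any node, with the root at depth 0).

5

A deepest node is B, reached by D → G → N → E → A → B.
That path has 5 edges, so the height is 5.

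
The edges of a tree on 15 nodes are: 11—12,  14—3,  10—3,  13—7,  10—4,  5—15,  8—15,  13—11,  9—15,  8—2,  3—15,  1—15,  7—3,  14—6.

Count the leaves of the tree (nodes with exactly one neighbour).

Degree-1 nodes: 1, 2, 4, 5, 6, 9, 12 — 7 of them.

7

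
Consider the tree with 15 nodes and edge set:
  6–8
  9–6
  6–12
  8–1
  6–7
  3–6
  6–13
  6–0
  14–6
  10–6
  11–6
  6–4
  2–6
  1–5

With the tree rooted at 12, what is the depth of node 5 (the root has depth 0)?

4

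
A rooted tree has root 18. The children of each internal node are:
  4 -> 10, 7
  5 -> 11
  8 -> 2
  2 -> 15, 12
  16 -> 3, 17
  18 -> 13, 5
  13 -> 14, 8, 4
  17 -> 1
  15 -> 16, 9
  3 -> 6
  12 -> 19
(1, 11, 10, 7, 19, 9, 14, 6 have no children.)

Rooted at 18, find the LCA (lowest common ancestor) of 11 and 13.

Path 11→root: 11 5 18; path 13→root: 13 18.
First common node: 18.

18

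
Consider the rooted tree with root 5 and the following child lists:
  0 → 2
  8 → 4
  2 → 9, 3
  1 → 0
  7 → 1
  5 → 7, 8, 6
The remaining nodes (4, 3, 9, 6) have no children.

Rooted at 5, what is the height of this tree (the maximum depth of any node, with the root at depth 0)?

A deepest node is 3, reached by 5 – 7 – 1 – 0 – 2 – 3.
That path has 5 edges, so the height is 5.

5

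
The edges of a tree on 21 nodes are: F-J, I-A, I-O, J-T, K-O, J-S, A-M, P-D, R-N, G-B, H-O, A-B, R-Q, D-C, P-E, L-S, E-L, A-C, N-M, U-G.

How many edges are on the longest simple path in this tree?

A longest path is F–J–S–L–E–P–D–C–A–M–N–R–Q, with 12 edges.

12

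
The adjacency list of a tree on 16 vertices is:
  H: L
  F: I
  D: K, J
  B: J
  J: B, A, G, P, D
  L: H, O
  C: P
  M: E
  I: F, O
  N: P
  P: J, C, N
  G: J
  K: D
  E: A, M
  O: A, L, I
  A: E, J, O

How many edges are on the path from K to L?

K – D – J – A – O – L: 5 edges.

5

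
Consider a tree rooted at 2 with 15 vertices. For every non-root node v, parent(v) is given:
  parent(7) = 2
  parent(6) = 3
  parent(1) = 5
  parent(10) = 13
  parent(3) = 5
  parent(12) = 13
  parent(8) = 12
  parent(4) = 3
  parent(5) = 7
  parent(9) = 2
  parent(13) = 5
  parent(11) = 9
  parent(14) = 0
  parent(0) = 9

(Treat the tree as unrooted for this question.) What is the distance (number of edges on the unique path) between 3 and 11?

3 - 5 - 7 - 2 - 9 - 11: 5 edges.

5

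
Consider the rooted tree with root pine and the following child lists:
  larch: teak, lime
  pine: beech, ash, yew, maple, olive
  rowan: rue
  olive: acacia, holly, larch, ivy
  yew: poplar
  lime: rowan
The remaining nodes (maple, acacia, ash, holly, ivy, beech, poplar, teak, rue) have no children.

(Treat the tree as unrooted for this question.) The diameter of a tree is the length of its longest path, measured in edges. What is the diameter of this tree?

7

BFS from rue reaches poplar last, at distance 7; BFS from poplar confirms no node is farther.
Path: rue – rowan – lime – larch – olive – pine – yew – poplar.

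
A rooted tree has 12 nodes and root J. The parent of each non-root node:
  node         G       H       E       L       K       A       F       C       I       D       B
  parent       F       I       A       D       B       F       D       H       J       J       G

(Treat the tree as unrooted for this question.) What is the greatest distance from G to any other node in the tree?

6

The node farthest from G is C, via G–F–D–J–I–H–C — 6 edges.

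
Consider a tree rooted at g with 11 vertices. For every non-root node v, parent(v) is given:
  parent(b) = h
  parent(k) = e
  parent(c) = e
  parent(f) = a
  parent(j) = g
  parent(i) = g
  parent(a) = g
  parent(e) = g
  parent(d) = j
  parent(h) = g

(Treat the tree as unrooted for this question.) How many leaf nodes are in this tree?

6

Degree-1 nodes: b, c, d, f, i, k — 6 of them.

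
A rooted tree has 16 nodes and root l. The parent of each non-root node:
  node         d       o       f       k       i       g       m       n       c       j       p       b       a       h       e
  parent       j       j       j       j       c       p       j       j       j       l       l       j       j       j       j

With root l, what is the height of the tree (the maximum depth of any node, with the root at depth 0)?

The longest root-to-leaf path is l–j–c–i (3 edges).

3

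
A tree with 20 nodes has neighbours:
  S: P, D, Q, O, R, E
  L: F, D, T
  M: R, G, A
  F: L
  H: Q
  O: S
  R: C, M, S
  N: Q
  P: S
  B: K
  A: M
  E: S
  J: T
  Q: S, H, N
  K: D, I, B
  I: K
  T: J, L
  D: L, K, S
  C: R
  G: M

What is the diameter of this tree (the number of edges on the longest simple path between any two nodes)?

7

BFS from J reaches G last, at distance 7; BFS from G confirms no node is farther.
Path: J - T - L - D - S - R - M - G.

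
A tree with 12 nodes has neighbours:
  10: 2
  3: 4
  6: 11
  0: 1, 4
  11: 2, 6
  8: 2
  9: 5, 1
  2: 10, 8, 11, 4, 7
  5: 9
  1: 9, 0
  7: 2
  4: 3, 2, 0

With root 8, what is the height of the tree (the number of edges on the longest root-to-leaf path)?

6

The longest root-to-leaf path is 8-2-4-0-1-9-5 (6 edges).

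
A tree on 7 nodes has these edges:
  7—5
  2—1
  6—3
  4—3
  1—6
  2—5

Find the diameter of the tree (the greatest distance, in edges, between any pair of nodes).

6

A longest path is 4–3–6–1–2–5–7, with 6 edges.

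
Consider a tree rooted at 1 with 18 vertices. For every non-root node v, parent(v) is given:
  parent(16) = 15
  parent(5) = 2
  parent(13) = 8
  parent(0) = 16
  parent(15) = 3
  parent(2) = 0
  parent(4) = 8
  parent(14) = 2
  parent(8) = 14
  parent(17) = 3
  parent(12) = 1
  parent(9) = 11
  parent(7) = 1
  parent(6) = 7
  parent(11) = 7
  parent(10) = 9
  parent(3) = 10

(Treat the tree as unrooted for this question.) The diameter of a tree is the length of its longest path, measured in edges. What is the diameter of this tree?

BFS from 12 reaches 13 last, at distance 13; BFS from 13 confirms no node is farther.
Path: 12–1–7–11–9–10–3–15–16–0–2–14–8–13.

13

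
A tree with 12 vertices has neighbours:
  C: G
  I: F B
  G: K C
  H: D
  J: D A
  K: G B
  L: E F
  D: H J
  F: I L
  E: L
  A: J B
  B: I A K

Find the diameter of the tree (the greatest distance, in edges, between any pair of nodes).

8

A longest path is H - D - J - A - B - I - F - L - E, with 8 edges.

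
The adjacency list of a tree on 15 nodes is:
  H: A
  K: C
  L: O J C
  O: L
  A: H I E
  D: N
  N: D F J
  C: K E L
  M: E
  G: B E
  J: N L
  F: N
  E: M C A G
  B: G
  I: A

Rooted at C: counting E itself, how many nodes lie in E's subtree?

7

The subtree rooted at E contains: E, A, G, M, H, I, B — 7 nodes.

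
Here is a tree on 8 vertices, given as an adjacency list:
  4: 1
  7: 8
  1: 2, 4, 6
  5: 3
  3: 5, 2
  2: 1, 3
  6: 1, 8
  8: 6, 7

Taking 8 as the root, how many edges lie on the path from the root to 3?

4

8 → 6 → 1 → 2 → 3 — 4 edges.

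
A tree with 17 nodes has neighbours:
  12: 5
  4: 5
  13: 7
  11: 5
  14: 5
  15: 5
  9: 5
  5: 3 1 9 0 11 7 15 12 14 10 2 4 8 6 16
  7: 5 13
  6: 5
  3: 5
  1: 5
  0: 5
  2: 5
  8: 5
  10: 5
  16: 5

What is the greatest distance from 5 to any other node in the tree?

2

The node farthest from 5 is 13, via 5-7-13 — 2 edges.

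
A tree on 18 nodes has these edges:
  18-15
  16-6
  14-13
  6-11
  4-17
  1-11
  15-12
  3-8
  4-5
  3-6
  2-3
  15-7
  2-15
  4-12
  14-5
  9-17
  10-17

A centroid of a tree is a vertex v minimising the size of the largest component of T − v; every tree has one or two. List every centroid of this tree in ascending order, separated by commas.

If 15 is removed the pieces have sizes 8, 7, 1, 1, all ≤ ⌊18/2⌋ = 9.
Every other node leaves some component of size > 9, so the centroid is unique.

15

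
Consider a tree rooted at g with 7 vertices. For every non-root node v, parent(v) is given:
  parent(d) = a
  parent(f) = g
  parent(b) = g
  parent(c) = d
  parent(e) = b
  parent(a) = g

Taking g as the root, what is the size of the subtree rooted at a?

a's subtree: {a, d, c}, size 3.

3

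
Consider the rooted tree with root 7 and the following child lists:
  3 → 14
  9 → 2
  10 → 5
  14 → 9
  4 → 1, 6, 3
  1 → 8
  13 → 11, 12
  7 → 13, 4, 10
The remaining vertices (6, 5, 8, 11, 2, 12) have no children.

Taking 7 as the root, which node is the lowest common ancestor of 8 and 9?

4

Ancestors of 8 (toward the root): 8, 1, 4, 7.
Ancestors of 9: 9, 14, 3, 4, 7.
The deepest node appearing in both lists is 4.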